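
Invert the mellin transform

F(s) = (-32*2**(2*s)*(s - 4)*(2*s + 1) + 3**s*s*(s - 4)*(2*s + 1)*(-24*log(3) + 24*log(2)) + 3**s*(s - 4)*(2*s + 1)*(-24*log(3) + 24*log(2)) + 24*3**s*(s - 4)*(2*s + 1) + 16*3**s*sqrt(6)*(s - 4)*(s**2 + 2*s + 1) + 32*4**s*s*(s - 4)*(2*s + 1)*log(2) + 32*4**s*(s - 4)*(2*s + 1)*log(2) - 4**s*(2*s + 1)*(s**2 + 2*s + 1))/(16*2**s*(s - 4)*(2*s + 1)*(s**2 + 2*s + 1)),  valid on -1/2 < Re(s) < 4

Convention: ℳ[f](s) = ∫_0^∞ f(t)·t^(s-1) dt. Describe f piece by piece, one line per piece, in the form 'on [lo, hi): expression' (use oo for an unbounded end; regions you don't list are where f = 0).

on [0, 3/2): sqrt(t)
on [3/2, 2): t*log(t)
on [2, oo): t**(-4)

split f at 3/2, 2: ℳ[f](s) collects 3 kernel integrals
on [0, 3/2) integrate f = sqrt(t) against the kernel
segment 3/2 to 2 holds t*log(t); add its integral
segment 2 to ∞ holds t**(-4); add its integral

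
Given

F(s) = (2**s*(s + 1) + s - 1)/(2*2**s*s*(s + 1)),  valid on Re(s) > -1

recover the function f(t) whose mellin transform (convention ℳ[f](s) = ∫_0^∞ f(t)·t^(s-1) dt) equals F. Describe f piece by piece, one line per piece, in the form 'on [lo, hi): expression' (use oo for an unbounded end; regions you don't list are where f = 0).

on [0, 1/2): 2*t
on [1/2, 1): 1/2

remove the common scale on t first: t on [0, 1); 1/2 on [1, 2)
breakpoints 1/2: one integral from each of the 2 segments
over [0, 1/2), the kernel integral of 2*t enters the sum
∫ over [1/2, 1) of 1/2·t^(s-1) joins the sum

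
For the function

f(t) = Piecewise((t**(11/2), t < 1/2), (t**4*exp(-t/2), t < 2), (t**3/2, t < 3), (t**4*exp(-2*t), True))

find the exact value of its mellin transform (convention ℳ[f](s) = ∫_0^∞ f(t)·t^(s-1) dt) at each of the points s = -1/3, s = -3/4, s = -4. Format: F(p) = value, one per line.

F(-1/3) = -8*2**(2/3)*uppergamma(11/3, 1) - 3*2**(2/3)/4 + 3*2**(5/6)/992 + 2**(1/3)*uppergamma(11/3, 6)/16 + 27*3**(2/3)/16 + 8*2**(2/3)*uppergamma(11/3, 1/4)
F(-3/4) = -8*2**(1/4)*uppergamma(13/4, 1) - 1207*2**(1/4)/1368 + 2**(3/4)*uppergamma(13/4, 6)/16 + 2*3**(1/4) + 8*2**(1/4)*uppergamma(13/4, 1/4)
F(-4) = Ei(-1) - Ei(-6) + 1/12 + sqrt(2)/6 - Ei(-1/4)

the shared t-power comes off first: t**(7/2) on [0, 1/2); t**2*exp(-t/2) on [1/2, 2); t/2 on [2, 3); …
remove the shared t-power first: t**(3/2) on [0, 1/2); exp(-t/2) on [1/2, 2); 1/(2*t) on [2, 3); …
cuts at 1/2, 2, 3: linearity sums the 4 kernel integrals
on [0, 1/2) integrate f = t**(11/2) against the kernel
∫ over [1/2, 2) of t**4*exp(-t/2)·t^(s-1) joins the sum
between 2 and 3 the integrand is t**3/2·t^(s-1)
for t in [3, ∞): the term is ∫ t**4*exp(-2*t)·t^(s-1)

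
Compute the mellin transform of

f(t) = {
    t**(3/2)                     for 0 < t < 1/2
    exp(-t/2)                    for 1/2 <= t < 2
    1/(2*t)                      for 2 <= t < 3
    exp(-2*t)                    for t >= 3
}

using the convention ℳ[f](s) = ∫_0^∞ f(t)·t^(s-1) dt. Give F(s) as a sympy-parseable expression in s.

(12*24**s*(s - 1)*(2*s + 3)*uppergamma(s, 1/4) - 12*24**s*(s - 1)*(2*s + 3)*uppergamma(s, 1) - 3*24**s*(2*s + 3) + 2*36**s*(2*s + 3) + 12*6**s*(s - 1)*(2*s + 3)*uppergamma(s, 6) + 6*sqrt(2)*6**s*(s - 1))/(12*12**s*(s - 1)*(2*s + 3))
  Re(s) > -3/2

decompose at 1/2, 2, 3; ℳ[f](s) sums the 4 pieces' integrals
segment [0, 1/2) carries t**(3/2); integrate it
piece [1/2, 2): integrate exp(-t/2) against the kernel
on [2, 3) integrate f = 1/(2*t) against the kernel
for t in [3, ∞): the term is ∫ exp(-2*t)·t^(s-1)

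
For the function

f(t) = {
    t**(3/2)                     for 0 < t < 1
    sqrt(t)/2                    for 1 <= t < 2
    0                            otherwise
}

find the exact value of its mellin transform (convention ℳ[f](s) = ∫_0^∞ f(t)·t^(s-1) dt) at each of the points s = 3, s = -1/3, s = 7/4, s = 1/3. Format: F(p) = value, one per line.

F(3) = 5/63 + 8*sqrt(2)/7
F(-1/3) = -15/7 + 3*2**(1/6)
F(7/4) = 10/117 + 8*2**(1/4)/9
F(1/3) = -3/55 + 3*2**(5/6)/5

peel off the shared t-power: t on [0, 1); 1/2 on [1, 2)
split f at 1: ℳ[f](s) collects 2 kernel integrals
piece [0, 1): integrate t**(3/2) against the kernel
piece [1, 2): integrate sqrt(t)/2 against the kernel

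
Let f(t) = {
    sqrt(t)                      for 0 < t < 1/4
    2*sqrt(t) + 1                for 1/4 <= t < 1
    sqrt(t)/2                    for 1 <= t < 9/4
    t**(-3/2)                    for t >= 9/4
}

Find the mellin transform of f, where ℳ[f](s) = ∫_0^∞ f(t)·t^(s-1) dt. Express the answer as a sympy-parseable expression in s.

(270*2**(2*s)*s*(2*s - 3) + 54*2**(2*s)*(2*s - 3) + 81*3**(2*s)*s*(2*s - 3) - 32*9**s*s*(2*s + 1) - 162*s*(2*s - 3) - 108*s + 162)/(54*2**(2*s)*s*(2*s - 3)*(2*s + 1))
  -1/2 < Re(s) < 3/2

the power substitution comes off first: t on [0, 1/2); 2*t + 1 on [1/2, 1); t/2 on [1, 3/2); …
decompose at 1/4, 1, 9/4; ℳ[f](s) sums the 4 pieces' integrals
[0, 1/4) adds the kernel integral of sqrt(t)
for t in [1/4, 1): the term is ∫ (2*sqrt(t) + 1)·t^(s-1)
on [1, 9/4) integrate f = sqrt(t)/2 against the kernel
on [9/4, ∞): add ∫ t**(-3/2)·t^(s-1) dt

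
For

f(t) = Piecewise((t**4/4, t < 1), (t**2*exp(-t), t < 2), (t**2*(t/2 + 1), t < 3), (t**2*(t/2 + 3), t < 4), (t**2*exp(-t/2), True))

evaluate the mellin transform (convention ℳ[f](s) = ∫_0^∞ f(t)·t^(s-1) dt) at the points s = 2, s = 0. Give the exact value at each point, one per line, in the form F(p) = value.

F(2) = 16*exp(-1) + 570*exp(-2) + 29609/120
F(0) = 2*exp(-1) + 9*exp(-2) + 1075/48

undo the shared t-power: t**2/4 on [0, 1); exp(-t) on [1, 2); t/2 + 1 on [2, 3); …
back out the common scale on t: t**2 on [0, 1/2); exp(-2*t) on [1/2, 1); t + 1 on [1, 3/2); …
f breaks at 1, 2, 3, 4 into 5 integrals to sum
on [0, 1): add ∫ t**4/4·t^(s-1) dt
over [1, 2), the kernel integral of t**2*exp(-t) enters the sum
the [2, 3) slice contributes ∫ t**2*(t/2 + 1)·t^(s-1) dt
piece [3, 4): integrate t**2*(t/2 + 3) against the kernel
∫ over [4, ∞) of t**2*exp(-t/2)·t^(s-1) joins the sum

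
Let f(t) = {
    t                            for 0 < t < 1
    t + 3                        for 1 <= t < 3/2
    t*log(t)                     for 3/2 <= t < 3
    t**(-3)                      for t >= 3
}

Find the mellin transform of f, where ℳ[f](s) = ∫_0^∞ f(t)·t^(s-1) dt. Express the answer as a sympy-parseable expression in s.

(-162*2**s*s*(s - 3)*(s**2 + 2*s + 1) - 162*2**s*(s - 3)*(s**2 + 2*s + 1) - 81*3**s*s**2*(s - 3)*(s + 1)*log(3) + 81*3**s*s**2*(s - 3)*(s + 1)*log(2) - 81*3**s*s*(s - 3)*(s + 1)*log(3) + 81*3**s*s*(s - 3)*(s + 1)*log(2) + 81*3**s*s*(s - 3)*(s + 1) + 243*3**s*s*(s - 3)*(s**2 + 2*s + 1) + 162*3**s*(s - 3)*(s**2 + 2*s + 1) + 162*6**s*s**2*(s - 3)*(s + 1)*log(3) - 162*6**s*s*(s - 3)*(s + 1) + 162*6**s*s*(s - 3)*(s + 1)*log(3) - 2*6**s*s*(s + 1)*(s**2 + 2*s + 1))/(54*2**s*s*(s - 3)*(s + 1)*(s**2 + 2*s + 1))
  -1 < Re(s) < 3

decompose at 1, 3/2, 3; ℳ[f](s) sums the 4 pieces' integrals
the [0, 1) slice contributes ∫ t·t^(s-1) dt
∫ over [1, 3/2) of (t + 3)·t^(s-1) joins the sum
for t in [3/2, 3): the term is ∫ t*log(t)·t^(s-1)
segment 3 to ∞ holds t**(-3); add its integral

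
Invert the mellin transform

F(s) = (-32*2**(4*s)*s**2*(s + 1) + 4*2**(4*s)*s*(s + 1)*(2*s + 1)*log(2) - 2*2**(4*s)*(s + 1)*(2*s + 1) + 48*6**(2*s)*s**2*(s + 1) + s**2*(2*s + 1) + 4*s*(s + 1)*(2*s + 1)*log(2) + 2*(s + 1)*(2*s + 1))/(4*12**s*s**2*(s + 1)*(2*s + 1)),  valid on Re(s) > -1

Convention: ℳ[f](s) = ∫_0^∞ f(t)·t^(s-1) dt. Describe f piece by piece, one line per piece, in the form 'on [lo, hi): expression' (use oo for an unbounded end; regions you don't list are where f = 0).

on [0, 1/12): 3*t
on [1/12, 4/3): log(sqrt(3)*sqrt(t))
on [4/3, 3): 2*sqrt(3)*sqrt(t)

remove the common scale on t first: t on [0, 1/4); log(sqrt(t)) on [1/4, 4); 2*sqrt(t) on [4, 9)
undo the power substitution: t**2 on [0, 1/2); log(t) on [1/2, 2); 2*t on [2, 3)
summing 3 kernel integrals split by 1/12, 4/3 yields ℳ[f](s)
between 0 and 1/12 the integrand is 3*t·t^(s-1)
∫ over [1/12, 4/3) of log(sqrt(3)*sqrt(t))·t^(s-1) joins the sum
the [4/3, 3) slice contributes ∫ 2*sqrt(3)*sqrt(t)·t^(s-1) dt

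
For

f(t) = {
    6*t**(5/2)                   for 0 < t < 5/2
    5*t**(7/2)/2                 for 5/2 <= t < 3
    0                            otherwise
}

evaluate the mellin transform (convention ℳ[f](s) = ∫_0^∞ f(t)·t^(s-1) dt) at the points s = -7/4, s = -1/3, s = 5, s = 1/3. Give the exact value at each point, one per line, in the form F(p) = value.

treat the 2 regions marked off by 5/2 separately and sum
[0, 5/2) adds the kernel integral of 6*t**(5/2)
for t in [5/2, 3): the term is ∫ 5*t**(7/2)/2·t^(s-1)

F(-7/4) = 31*2**(1/4)*5**(3/4)/14 + 30*3**(3/4)/7
F(-1/3) = 9825*2**(5/6)*5**(1/6)/3952 + 405*3**(1/6)/19
F(5) = 171875*sqrt(10)/8704 + 32805*sqrt(3)/17
F(1/3) = 9525*2**(1/6)*5**(5/6)/6256 + 405*3**(5/6)/23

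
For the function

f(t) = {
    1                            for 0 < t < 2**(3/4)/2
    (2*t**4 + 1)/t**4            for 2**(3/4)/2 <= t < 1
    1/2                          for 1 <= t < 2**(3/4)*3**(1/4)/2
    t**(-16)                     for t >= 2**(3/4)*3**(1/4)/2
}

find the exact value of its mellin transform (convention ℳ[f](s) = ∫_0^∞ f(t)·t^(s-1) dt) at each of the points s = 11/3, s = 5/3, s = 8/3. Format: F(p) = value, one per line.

the power substitution comes off first: 1 on [0, sqrt(2)/2); (2*t**2 + 1)/t**2 on [sqrt(2)/2, 1); 1/2 on [1, sqrt(6)/2); …
peel off the power substitution: 1 on [0, 1/2); (2*t + 1)/t on [1/2, 1); 1/2 on [1, 3/2); …
remove the shared t-power first: t on [0, 1/2); 2*t + 1 on [1/2, 1); t/2 on [1, 3/2); …
breakpoints 2**(3/4)/2, 1, 2**(3/4)*3**(1/4)/2: one integral from each of the 4 segments
piece [0, 2**(3/4)/2): integrate 1 against the kernel
piece [2**(3/4)/2, 1): integrate (2*t**4 + 1)/t**4 against the kernel
∫ over [1, 2**(3/4)*3**(1/4)/2) of 1/2·t^(s-1) joins the sum
segment [2**(3/4)*3**(1/4)/2, ∞) carries t**(-16); integrate it

F(11/3) = 2**(1/12)*(-56943*2**(11/12) + 3349*3**(11/12) + 125874)/43956
F(5/3) = 2**(7/12)*(20898 + 25501*3**(5/12) + 38313*2**(5/12))/162540
F(8/3) = 2**(1/3)*(-405*2**(2/3) + 437*3**(2/3) + 2430)/4320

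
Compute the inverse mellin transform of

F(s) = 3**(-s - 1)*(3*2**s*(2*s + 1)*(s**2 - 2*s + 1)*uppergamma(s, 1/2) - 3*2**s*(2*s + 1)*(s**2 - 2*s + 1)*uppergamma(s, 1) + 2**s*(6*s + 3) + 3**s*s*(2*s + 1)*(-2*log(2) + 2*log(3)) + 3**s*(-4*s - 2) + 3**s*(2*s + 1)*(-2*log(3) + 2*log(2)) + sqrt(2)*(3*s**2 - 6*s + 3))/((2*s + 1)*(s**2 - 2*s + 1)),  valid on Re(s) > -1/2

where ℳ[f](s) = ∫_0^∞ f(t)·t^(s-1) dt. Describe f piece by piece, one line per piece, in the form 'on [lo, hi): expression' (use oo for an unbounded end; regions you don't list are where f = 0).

reversing the common scale on t: sqrt(t) on [0, 1/2); exp(-t) on [1/2, 1); log(t)/t on [1, 3/2)
slice at 1/3, 2/3, transform all 3 pieces, and sum them
over [0, 1/3), the kernel integral of sqrt(6)*sqrt(t)/2 enters the sum
on [1/3, 2/3) integrate f = exp(-3*t/2) against the kernel
piece [2/3, 1): integrate 2*log(3*t/2)/(3*t) against the kernel

on [0, 1/3): sqrt(6)*sqrt(t)/2
on [1/3, 2/3): exp(-3*t/2)
on [2/3, 1): 2*log(3*t/2)/(3*t)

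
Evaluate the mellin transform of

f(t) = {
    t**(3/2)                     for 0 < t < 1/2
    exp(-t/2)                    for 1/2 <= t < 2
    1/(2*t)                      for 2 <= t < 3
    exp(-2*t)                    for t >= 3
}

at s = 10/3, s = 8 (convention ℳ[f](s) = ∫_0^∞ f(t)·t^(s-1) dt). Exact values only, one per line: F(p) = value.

F(10/3) = -8*2**(1/3)*uppergamma(10/3, 1) - 6*2**(1/3)/7 + 3*2**(1/6)/464 + 2**(2/3)*uppergamma(10/3, 6)/16 + 27*3**(1/3)/14 + 8*2**(1/3)*uppergamma(10/3, 1/4)
F(8) = -3507200*exp(-1) + sqrt(2)/9728 + 94545*exp(-6)/16 + 2059/14 + 106028861*exp(-1/4)/64

along the cuts 1/2, 2, 3, ℳ[f](s) splits into 4 integrals
the [0, 1/2) slice contributes ∫ t**(3/2)·t^(s-1) dt
∫ exp(-t/2)·t^(s-1) over [1/2, 2)
the [2, 3) slice contributes ∫ 1/(2*t)·t^(s-1) dt
segment 3 to ∞ holds exp(-2*t); add its integral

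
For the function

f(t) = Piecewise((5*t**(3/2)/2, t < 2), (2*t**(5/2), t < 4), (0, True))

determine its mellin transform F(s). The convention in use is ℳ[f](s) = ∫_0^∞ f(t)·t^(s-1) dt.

linearity at 2 turns ℳ[f](s) into 2 summed integrals
between 0 and 2 the integrand is 5*t**(3/2)/2·t^(s-1)
∫ 2*t**(5/2)·t^(s-1) over [2, 4)

2*2**s*(128*2**s*s + 192*2**s - 6*sqrt(2)*s + sqrt(2))/(4*s**2 + 16*s + 15)
  Re(s) > -3/2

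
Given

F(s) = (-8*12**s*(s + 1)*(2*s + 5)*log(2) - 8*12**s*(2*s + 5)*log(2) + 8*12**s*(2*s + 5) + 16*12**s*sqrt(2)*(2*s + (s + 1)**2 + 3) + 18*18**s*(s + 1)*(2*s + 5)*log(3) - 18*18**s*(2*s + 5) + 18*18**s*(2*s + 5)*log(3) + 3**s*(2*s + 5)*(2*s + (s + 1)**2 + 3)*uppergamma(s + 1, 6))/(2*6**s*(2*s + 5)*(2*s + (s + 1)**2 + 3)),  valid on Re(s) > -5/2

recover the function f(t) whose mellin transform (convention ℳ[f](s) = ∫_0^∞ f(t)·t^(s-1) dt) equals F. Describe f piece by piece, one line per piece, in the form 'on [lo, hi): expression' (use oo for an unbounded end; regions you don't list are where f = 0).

back out the shared t-power: t**(3/2) on [0, 2); t*log(t) on [2, 3); exp(-2*t) on [3, ∞)
integrate the 3 segments split at 2, 3, then add the results
segment [0, 2) carries t**(5/2); integrate it
between 2 and 3 the integrand is t**2*log(t)·t^(s-1)
the [3, ∞) slice contributes ∫ t*exp(-2*t)·t^(s-1) dt

on [0, 2): t**(5/2)
on [2, 3): t**2*log(t)
on [3, oo): t*exp(-2*t)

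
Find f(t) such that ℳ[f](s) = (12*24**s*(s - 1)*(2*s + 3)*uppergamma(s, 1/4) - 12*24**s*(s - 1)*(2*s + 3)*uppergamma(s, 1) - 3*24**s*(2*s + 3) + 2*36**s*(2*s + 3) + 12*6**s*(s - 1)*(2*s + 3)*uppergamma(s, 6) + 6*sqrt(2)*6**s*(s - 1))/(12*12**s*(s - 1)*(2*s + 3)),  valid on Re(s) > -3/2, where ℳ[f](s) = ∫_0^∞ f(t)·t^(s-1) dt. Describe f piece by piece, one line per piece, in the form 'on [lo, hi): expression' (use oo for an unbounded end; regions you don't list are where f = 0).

on [0, 1/2): t**(3/2)
on [1/2, 2): exp(-t/2)
on [2, 3): 1/(2*t)
on [3, oo): exp(-2*t)

integrate the 4 segments split at 1/2, 2, 3, then add the results
between 0 and 1/2 the integrand is t**(3/2)·t^(s-1)
piece [1/2, 2): integrate exp(-t/2) against the kernel
segment 2 to 3 holds 1/(2*t); add its integral
segment 3 to ∞ holds exp(-2*t); add its integral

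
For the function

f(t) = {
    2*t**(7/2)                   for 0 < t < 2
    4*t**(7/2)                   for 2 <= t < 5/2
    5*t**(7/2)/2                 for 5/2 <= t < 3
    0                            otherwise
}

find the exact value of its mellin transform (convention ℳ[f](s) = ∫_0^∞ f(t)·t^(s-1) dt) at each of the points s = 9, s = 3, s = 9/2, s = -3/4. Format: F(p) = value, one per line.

split f at 2, 5/2: ℳ[f](s) collects 3 kernel integrals
∫ over [0, 2) of 2*t**(7/2)·t^(s-1) joins the sum
on [2, 5/2) integrate f = 4*t**(7/2) against the kernel
between 5/2 and 3 the integrand is 5*t**(7/2)/2·t^(s-1)

F(9) = -16384*sqrt(2)/25 + 29296875*sqrt(10)/8192 + 531441*sqrt(3)/5
F(3) = -256*sqrt(2)/13 + 46875*sqrt(10)/1664 + 3645*sqrt(3)/13
F(9/2) = 9307811/4096
F(-3/4) = -32*2**(3/4)/11 + 75*2**(1/4)*5**(3/4)/44 + 90*3**(3/4)/11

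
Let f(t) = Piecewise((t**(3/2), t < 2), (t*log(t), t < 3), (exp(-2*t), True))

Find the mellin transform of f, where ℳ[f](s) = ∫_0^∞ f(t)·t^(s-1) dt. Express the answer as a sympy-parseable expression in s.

(-12**s*s*(2*s + 3)*log(4) - 12**s*(2*s + 3)*log(4) + 12**s*(4*s + 6) + 12**s*sqrt(2)*(4*s**2 + 8*s + 4) + 3*18**s*s*(2*s + 3)*log(3) + 18**s*(-6*s - 9) + 3*18**s*(2*s + 3)*log(3) + 3**s*(2*s + 3)*(s**2 + 2*s + 1)*uppergamma(s, 6))/(6**s*(2*s + 3)*(s**2 + 2*s + 1))
  Re(s) > -3/2

the 3 pieces separated at 2, 3 each add one integral
over [0, 2), the kernel integral of t**(3/2) enters the sum
for t in [2, 3): the term is ∫ t*log(t)·t^(s-1)
for t in [3, ∞): the term is ∫ exp(-2*t)·t^(s-1)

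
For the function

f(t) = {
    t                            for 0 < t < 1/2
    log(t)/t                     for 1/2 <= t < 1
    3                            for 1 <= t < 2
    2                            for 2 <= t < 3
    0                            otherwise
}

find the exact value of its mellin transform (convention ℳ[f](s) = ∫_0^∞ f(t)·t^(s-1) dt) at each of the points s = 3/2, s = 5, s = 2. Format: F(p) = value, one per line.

F(3/2) = -6 + sqrt(2)*log(2) + 203*sqrt(2)/60 + 4*sqrt(3)
F(5) = log(2)/64 + 79061/768
F(2) = log(2)/2 + 217/24

breakpoints 1/2, 1, 2: one integral from each of the 4 segments
on [0, 1/2): add ∫ t·t^(s-1) dt
between 1/2 and 1 the integrand is log(t)/t·t^(s-1)
[1, 2) adds the kernel integral of 3
over [2, 3), the kernel integral of 2 enters the sum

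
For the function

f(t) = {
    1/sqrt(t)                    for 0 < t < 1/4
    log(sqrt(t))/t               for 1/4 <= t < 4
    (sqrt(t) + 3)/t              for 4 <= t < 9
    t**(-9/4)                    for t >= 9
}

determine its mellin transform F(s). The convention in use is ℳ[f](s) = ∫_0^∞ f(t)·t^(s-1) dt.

back out the shared t-power: sqrt(t) on [0, 1/4); log(sqrt(t)) on [1/4, 4); sqrt(t) + 3 on [4, 9); …
reversing the power substitution: t on [0, 1/2); log(t) on [1/2, 2); t + 3 on [2, 3); …
treat the 4 regions marked off by 1/4, 4, 9 separately and sum
∫ 1/sqrt(t)·t^(s-1) over [0, 1/4)
on [1/4, 4) integrate f = log(sqrt(t))/t against the kernel
for t in [4, 9): the term is ∫ (sqrt(t) + 3)/t·t^(s-1)
on [9, ∞): add ∫ t**(-9/4)·t^(s-1) dt

2**(2 - 2*s)*(-1080*2**(4*s - 4)*(s - 1)**2*(4*s - 9) + 108*2**(4*s - 4)*(s - 1)*(2*s - 1)*(4*s - 9)*log(2) - 324*2**(4*s - 4)*(s - 1)*(4*s - 9) - 54*2**(4*s - 4)*(2*s - 1)*(4*s - 9) - 16*sqrt(3)*6**(2*s - 2)*(s - 1)**2*(2*s - 1) + 1296*6**(2*s - 2)*(s - 1)**2*(4*s - 9) + 324*6**(2*s - 2)*(s - 1)*(4*s - 9) + 108*(s - 1)**2*(4*s - 9) + 108*(s - 1)*(2*s - 1)*(4*s - 9)*log(2) + (4*s - 9)*(108*s - 54))/(108*(s - 1)**2*(2*s - 1)*(4*s - 9))
  1/2 < Re(s) < 9/4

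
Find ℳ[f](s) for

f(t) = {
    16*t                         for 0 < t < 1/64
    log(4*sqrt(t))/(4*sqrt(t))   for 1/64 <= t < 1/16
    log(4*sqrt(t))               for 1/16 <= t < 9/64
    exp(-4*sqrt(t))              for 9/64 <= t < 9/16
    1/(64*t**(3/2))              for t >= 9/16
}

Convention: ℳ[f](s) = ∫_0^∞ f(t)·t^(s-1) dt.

strip the power substitution: 16*t**2 on [0, 1/8); log(4*t)/(4*t) on [1/8, 1/4); log(4*t) on [1/4, 3/8); …
invert the common scale on t to get 4*t**2 on [0, 1/4); log(2*t)/(2*t) on [1/4, 1/2); log(2*t) on [1/2, 3/4); …
remove the common scale on t first: t**2 on [0, 1/2); log(t)/t on [1/2, 1); log(t) on [1, 3/2); …
f breaks at 1/64, 1/16, 9/64, 9/16 into 5 integrals to sum
for t in [0, 1/64): the term is ∫ 16*t·t^(s-1)
on [1/64, 1/16) integrate f = log(4*sqrt(t))/(4*sqrt(t)) against the kernel
∫ log(4*sqrt(t))·t^(s-1) over [1/16, 9/64)
∫ over [9/64, 9/16) of exp(-4*sqrt(t))·t^(s-1) joins the sum
the [9/16, ∞) slice contributes ∫ 1/(64*t**(3/2))·t^(s-1) dt

(432*2**(2*s)*s**2*(2*s - 3)*(2*s + 2)*(4*s**2 - 4*s + 1)*uppergamma(2*s, 3/2) - 432*2**(2*s)*s**2*(2*s - 3)*(2*s + 2)*(4*s**2 - 4*s + 1)*uppergamma(2*s, 3) - 432*2**(2*s)*s**2*(2*s - 3)*(2*s + 2) + 108*2**(2*s)*(2*s - 3)*(2*s + 2)*(4*s**2 - 4*s + 1) - 216*3**(2*s)*s*(2*s - 3)*(2*s + 2)*(4*s**2 - 4*s + 1)*log(2) + 216*3**(2*s)*s*(2*s - 3)*(2*s + 2)*(4*s**2 - 4*s + 1)*log(3) - 108*3**(2*s)*(2*s - 3)*(2*s + 2)*(4*s**2 - 4*s + 1) - 16*6**(2*s)*s**2*(2*s + 2)*(4*s**2 - 4*s + 1) + 1728*s**3*(2*s - 3)*(2*s + 2)*log(2) - 864*s**2*(2*s - 3)*(2*s + 2)*log(2) + 864*s**2*(2*s - 3)*(2*s + 2) + 108*s**2*(2*s - 3)*(4*s**2 - 4*s + 1))/(216*2**(6*s)*s**2*(2*s - 3)*(2*s + 2)*(4*s**2 - 4*s + 1))
  -1 < Re(s) < 3/2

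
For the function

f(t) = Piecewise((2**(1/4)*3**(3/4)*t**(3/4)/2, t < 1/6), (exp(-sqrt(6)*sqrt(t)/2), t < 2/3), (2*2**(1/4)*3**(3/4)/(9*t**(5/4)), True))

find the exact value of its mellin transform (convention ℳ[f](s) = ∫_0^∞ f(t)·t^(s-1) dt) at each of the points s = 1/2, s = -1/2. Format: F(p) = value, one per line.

F(1/2) = sqrt(6)*(-60*exp(1/2) + 60*E + (3*sqrt(2) + 40)*exp(3/2))*exp(-3/2)/90
F(-1/2) = sqrt(6)*(-expint(2, 1) + 2/7 + 2*expint(2, 1/2) + sqrt(2))

the common scale on t comes off first: t**(3/4) on [0, 1/4); exp(-sqrt(t)) on [1/4, 1); t**(-5/4) on [1, ∞)
undo the power substitution: t**(3/2) on [0, 1/2); exp(-t) on [1/2, 1); t**(-5/2) on [1, ∞)
cuts at 1/6, 2/3: linearity sums the 3 kernel integrals
between 0 and 1/6 the integrand is 2**(1/4)*3**(3/4)*t**(3/4)/2·t^(s-1)
over [1/6, 2/3), the kernel integral of exp(-sqrt(6)*sqrt(t)/2) enters the sum
∫ 2*2**(1/4)*3**(3/4)/(9*t**(5/4))·t^(s-1) over [2/3, ∞)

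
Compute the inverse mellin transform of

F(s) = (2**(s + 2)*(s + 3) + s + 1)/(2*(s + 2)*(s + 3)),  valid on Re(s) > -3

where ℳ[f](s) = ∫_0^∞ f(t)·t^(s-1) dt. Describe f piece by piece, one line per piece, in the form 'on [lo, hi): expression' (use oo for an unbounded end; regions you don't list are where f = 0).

on [0, 1): t**3
on [1, 2): t**2/2

the shared t-power comes off first: t on [0, 1); 1/2 on [1, 2)
treat the 2 regions marked off by 1 separately and sum
segment 0 to 1 holds t**3; add its integral
segment [1, 2) carries t**2/2; integrate it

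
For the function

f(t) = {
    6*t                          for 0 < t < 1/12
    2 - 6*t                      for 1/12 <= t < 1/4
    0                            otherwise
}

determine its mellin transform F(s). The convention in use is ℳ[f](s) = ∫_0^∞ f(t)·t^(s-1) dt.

peel off the common scale on t: 2*t on [0, 1/4); 2 - 2*t on [1/4, 3/4)
invert the common scale on t to get t on [0, 1/2); 2 - t on [1/2, 3/2)
treat the 2 regions marked off by 1/12 separately and sum
segment 0 to 1/12 holds 6*t; add its integral
the [1/12, 1/4) slice contributes ∫ (2 - 6*t)·t^(s-1) dt

(3**s*s/2 + 2*3**s - s - 2)/(12**s*s*(s + 1))
  Re(s) > -1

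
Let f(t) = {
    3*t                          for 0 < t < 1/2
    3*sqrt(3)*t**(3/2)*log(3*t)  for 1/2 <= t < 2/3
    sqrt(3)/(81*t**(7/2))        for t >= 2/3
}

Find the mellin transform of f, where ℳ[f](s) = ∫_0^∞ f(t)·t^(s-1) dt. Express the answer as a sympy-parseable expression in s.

reversing the common scale on t: t on [0, 3/2); t**(3/2)*log(t) on [3/2, 2); t**(-7/2) on [2, ∞)
the shared t-power comes off first: sqrt(t) on [0, 3/2); t*log(t) on [3/2, 2); t**(-4) on [2, ∞)
slice at 1/2, 2/3, transform all 3 pieces, and sum them
on [0, 1/2): add ∫ 3*t·t^(s-1) dt
∫ 3*sqrt(3)*t**(3/2)*log(3*t)·t^(s-1) over [1/2, 2/3)
between 2/3 and ∞ the integrand is sqrt(3)/(81*t**(7/2))·t^(s-1)

2**(-s - 5/2)*(-2**(2*s + 6)*(s + 1)*(2*s - 7) + 3**(s + 1/2)*(s + 1)*(2*s - 7)*(2*s + 1)*(-12*log(3) + 12*log(2)) + 3**(s + 1/2)*(s + 1)*(2*s - 7)*(-24*log(3) + 24*log(2)) + 2*3**(s + 1/2)*sqrt(6)*(2*s - 7)*(8*s + (2*s + 1)**2 + 8) + 8*3**(s + 3/2)*(s + 1)*(2*s - 7) + 32*4**s*(s + 1)*(2*s - 7)*(2*s + 1)*log(2) + 64*4**s*(s + 1)*(2*s - 7)*log(2) - 4**s*(s + 1)*(8*s + (2*s + 1)**2 + 8))/(3**s*(s + 1)*(2*s - 7)*(8*s + (2*s + 1)**2 + 8))
  -1 < Re(s) < 7/2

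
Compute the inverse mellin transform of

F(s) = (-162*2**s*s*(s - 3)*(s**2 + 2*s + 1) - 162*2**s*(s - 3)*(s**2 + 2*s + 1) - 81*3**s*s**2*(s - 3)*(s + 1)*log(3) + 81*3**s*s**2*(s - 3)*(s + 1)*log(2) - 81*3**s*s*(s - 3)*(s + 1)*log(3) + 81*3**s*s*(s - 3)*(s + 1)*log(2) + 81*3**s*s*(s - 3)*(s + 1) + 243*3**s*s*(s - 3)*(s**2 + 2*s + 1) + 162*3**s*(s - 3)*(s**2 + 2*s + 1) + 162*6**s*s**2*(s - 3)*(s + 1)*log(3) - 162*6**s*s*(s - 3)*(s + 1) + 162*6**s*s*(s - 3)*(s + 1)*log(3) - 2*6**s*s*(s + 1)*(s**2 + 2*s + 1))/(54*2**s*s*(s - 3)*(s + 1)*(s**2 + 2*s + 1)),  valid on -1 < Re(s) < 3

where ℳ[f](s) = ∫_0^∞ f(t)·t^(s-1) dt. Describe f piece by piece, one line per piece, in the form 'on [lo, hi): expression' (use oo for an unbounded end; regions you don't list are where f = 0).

treat the 4 regions marked off by 1, 3/2, 3 separately and sum
over [0, 1), the kernel integral of t enters the sum
∫ (t + 3)·t^(s-1) over [1, 3/2)
on [3/2, 3): add ∫ t*log(t)·t^(s-1) dt
[3, ∞) adds the kernel integral of t**(-3)

on [0, 1): t
on [1, 3/2): t + 3
on [3/2, 3): t*log(t)
on [3, oo): t**(-3)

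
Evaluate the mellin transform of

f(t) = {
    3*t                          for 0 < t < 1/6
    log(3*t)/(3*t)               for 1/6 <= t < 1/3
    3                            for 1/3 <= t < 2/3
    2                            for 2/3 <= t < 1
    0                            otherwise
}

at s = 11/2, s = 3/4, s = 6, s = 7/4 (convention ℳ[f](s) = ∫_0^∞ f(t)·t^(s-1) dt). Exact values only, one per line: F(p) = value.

back out the common scale on t: t on [0, 1/2); log(t)/t on [1/2, 1); 3 on [1, 2); …
breakpoints 1/6, 1/3, 2/3: one integral from each of the 4 segments
for t in [0, 1/6): the term is ∫ 3*t·t^(s-1)
[1/6, 1/3) adds the kernel integral of log(3*t)/(3*t)
for t in [1/3, 2/3): the term is ∫ 3·t^(s-1)
for t in [2/3, 1): the term is ∫ 2·t^(s-1)

F(11/2) = sqrt(6)*(-220480*sqrt(2) + 5148*log(2) + 4315123 + 32752512*sqrt(6))/540416448
F(3/4) = 6**(1/4)*(-210*2**(3/4) - 84*log(2) + 28*sqrt(2) + 28*6**(3/4) + 339)/63
F(6) = log(2)/116640 + 17010271/48988800
F(7/4) = 6**(1/4)*(-2420*2**(3/4) + 924*log(2) + 1295 + 1584*sqrt(2) + 2376*6**(3/4))/12474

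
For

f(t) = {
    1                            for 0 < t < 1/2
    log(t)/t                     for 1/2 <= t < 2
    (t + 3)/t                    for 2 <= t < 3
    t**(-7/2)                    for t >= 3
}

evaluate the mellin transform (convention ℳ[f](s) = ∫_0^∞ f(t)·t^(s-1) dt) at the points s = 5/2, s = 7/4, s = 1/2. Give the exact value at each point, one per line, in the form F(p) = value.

F(5/2) = sqrt(2)*(-1139 + 30*sqrt(2) + 270*log(2) + 864*sqrt(6))/180
F(7/4) = 2**(1/4)*(-436*sqrt(2) + 2*2**(3/4)*3**(1/4) + 65 + log(2**(42 + 84*sqrt(2))) + 180*6**(3/4))/63
F(1/2) = sqrt(2)*(-486*log(2) + sqrt(2) + 648)/162

invert the shared t-power to get t on [0, 1/2); log(t) on [1/2, 2); t + 3 on [2, 3); …
split f at 1/2, 2, 3: ℳ[f](s) collects 4 kernel integrals
∫ over [0, 1/2) of 1·t^(s-1) joins the sum
the [1/2, 2) slice contributes ∫ log(t)/t·t^(s-1) dt
piece [2, 3): integrate (t + 3)/t against the kernel
for t in [3, ∞): the term is ∫ t**(-7/2)·t^(s-1)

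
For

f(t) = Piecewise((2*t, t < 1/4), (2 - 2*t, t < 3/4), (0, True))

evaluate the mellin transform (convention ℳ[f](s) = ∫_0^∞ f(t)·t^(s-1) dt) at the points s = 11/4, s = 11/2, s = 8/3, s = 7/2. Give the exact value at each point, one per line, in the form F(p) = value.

peel off the common scale on t: t on [0, 1/2); 2 - t on [1/2, 3/2)
breakpoints 1/4: one integral from each of the 2 segments
between 0 and 1/4 the integrand is 2*t·t^(s-1)
piece [1/4, 3/4): integrate (2 - 2*t) against the kernel

F(11/4) = sqrt(2)*(-38 + 243*3**(3/4))/5280
F(11/2) = -15/146432 + 4617*sqrt(3)/292864
F(8/3) = -21*2**(2/3)/2816 + 135*6**(2/3)/2816
F(7/2) = -11/4032 + 45*sqrt(3)/896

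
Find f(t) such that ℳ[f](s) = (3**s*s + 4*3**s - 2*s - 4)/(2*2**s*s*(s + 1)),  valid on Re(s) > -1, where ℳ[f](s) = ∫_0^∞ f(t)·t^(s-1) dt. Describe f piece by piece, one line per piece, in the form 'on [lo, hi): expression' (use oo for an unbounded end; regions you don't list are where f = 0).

summing 2 kernel integrals split by 1/2 yields ℳ[f](s)
∫ over [0, 1/2) of t·t^(s-1) joins the sum
segment [1/2, 3/2) carries (2 - t); integrate it

on [0, 1/2): t
on [1/2, 3/2): 2 - t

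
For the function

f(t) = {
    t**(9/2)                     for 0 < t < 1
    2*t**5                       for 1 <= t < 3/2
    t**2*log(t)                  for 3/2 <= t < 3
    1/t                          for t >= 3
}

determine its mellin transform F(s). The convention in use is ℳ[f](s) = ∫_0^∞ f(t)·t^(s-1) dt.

peel off the shared t-power: t**(5/2) on [0, 1); 2*t**3 on [1, 3/2); log(t) on [3/2, 3); …
back out the shared t-power: t**(3/2) on [0, 1); 2*t**2 on [1, 3/2); log(t)/t on [3/2, 3); …
f breaks at 1, 3/2, 3 into 4 integrals to sum
∫ t**(9/2)·t^(s-1) over [0, 1)
segment [1, 3/2) carries 2*t**5; integrate it
[3/2, 3) adds the kernel integral of t**2*log(t)
piece [3, ∞): integrate 1/t against the kernel

2**(-s - 3)*(324*2**(s + 3)*(s - 1)*(s + 5)*(-2*s + (s + 3)**2 - 5) - 324*2**(s + 3)*(s - 1)*(2*s + 9)*(-2*s + (s + 3)**2 - 5) - 108*3**(s + 3)*(s - 1)*(s + 3)*(s + 5)*(2*s + 9)*log(3) + 108*3**(s + 3)*(s - 1)*(s + 3)*(s + 5)*(2*s + 9)*log(2) - 108*3**(s + 3)*(s - 1)*(s + 5)*(2*s + 9)*log(2) + 108*3**(s + 3)*(s - 1)*(s + 5)*(2*s + 9) + 108*3**(s + 3)*(s - 1)*(s + 5)*(2*s + 9)*log(3) + 729*3**(s + 3)*(s - 1)*(2*s + 9)*(-2*s + (s + 3)**2 - 5) + 54*6**(s + 3)*(s - 1)*(s + 3)*(s + 5)*(2*s + 9)*log(3) - 54*6**(s + 3)*(s - 1)*(s + 5)*(2*s + 9)*log(3) - 54*6**(s + 3)*(s - 1)*(s + 5)*(2*s + 9) - 2*6**(s + 3)*(s + 5)*(2*s + 9)*(-2*s + (s + 3)**2 - 5))/(162*(s - 1)*(s + 5)*(2*s + 9)*(-2*s + (s + 3)**2 - 5))
  -9/2 < Re(s) < 1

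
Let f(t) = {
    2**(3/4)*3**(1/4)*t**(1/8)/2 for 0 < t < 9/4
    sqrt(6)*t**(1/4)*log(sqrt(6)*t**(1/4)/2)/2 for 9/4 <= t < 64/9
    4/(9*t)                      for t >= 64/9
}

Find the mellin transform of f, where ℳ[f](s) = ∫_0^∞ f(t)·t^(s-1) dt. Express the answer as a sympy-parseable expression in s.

peel off the power substitution: 2**(3/4)*3**(1/4)*t**(1/4)/2 on [0, 3/2); sqrt(6)*sqrt(t)*log(sqrt(6)*sqrt(t)/2)/2 on [3/2, 8/3); 4/(9*t**2) on [8/3, ∞)
the common scale on t comes off first: t**(1/4) on [0, 9/4); sqrt(t)*log(sqrt(t)) on [9/4, 4); t**(-2) on [4, ∞)
strip the power substitution: sqrt(t) on [0, 3/2); t*log(t) on [3/2, 2); t**(-4) on [2, ∞)
along the cuts 9/4, 64/9, ℳ[f](s) splits into 3 integrals
on [0, 9/4): add ∫ 2**(3/4)*3**(1/4)*t**(1/8)/2·t^(s-1) dt
for t in [9/4, 64/9): the term is ∫ sqrt(6)*t**(1/4)*log(sqrt(6)*t**(1/4)/2)/2·t^(s-1)
∫ 4/(9*t)·t^(s-1) over [64/9, ∞)

(128*2**(8*s)*s*(4*s - 4)*(8*s + 1)*log(2) - 32*2**(8*s)*(4*s - 4)*(8*s + 1) + 32*2**(8*s)*(4*s - 4)*(8*s + 1)*log(2) - 2**(8*s)*(8*s + 1)*(16*s**2 + 8*s + 1) - 96*3**(4*s)*s*(4*s - 4)*(8*s + 1)*log(3) + 96*3**(4*s)*s*(4*s - 4)*(8*s + 1)*log(2) - 24*3**(4*s)*(4*s - 4)*(8*s + 1)*log(3) + 24*3**(4*s)*(4*s - 4)*(8*s + 1)*log(2) + 24*3**(4*s)*(4*s - 4)*(8*s + 1) + 16*3**(4*s)*sqrt(6)*(4*s - 4)*(16*s**2 + 8*s + 1))/(4*2**(4*s)*(3/2)**(2*s)*(4*s - 4)*(8*s + 1)*(16*s**2 + 8*s + 1))
  -1/8 < Re(s) < 1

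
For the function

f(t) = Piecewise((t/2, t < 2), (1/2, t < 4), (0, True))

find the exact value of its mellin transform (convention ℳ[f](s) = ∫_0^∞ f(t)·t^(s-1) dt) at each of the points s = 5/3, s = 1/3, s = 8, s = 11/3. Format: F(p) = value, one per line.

undo the common scale on t: t on [0, 1); 1/2 on [1, 2)
summing 2 kernel integrals split by 2 yields ℳ[f](s)
on [0, 2) integrate f = t/2 against the kernel
over [2, 4), the kernel integral of 1/2 enters the sum

F(5/3) = 3*2**(1/3)*(2**(1/3) + 16)/20
F(1/3) = 3*2**(1/3)*(-1 + 2*2**(1/3))/4
F(8) = 36976/9
F(11/3) = 48*2**(1/3)*(2**(1/3) + 28)/77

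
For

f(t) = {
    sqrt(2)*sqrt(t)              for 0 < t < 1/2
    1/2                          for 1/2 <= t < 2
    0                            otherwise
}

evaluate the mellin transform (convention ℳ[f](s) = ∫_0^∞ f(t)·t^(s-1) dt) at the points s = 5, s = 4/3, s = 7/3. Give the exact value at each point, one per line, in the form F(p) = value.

F(5) = 11273/3520
F(4/3) = 3*2**(2/3)*(5 + 44*2**(2/3))/352
F(7/3) = 3*2**(2/3)*(11 + 272*2**(2/3))/1904

back out the common scale on t: sqrt(t) on [0, 1); 1/2 on [1, 4)
strip the power substitution: t on [0, 1); 1/2 on [1, 2)
cuts at 1/2: linearity sums the 2 kernel integrals
piece [0, 1/2): integrate sqrt(2)*sqrt(t) against the kernel
∫ over [1/2, 2) of 1/2·t^(s-1) joins the sum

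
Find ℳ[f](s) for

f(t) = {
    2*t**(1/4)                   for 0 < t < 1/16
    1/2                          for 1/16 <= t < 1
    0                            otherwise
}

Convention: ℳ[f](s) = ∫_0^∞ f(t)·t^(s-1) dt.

(16**s*(4*s + 1) + 4*s - 1)/(2*2**(4*s)*s*(4*s + 1))
  Re(s) > -1/4

peel off the power substitution: 2*sqrt(t) on [0, 1/4); 1/2 on [1/4, 1)
peel off the power substitution: 2*t on [0, 1/2); 1/2 on [1/2, 1)
undo the common scale on t: t on [0, 1); 1/2 on [1, 2)
along the cuts 1/16, ℳ[f](s) splits into 2 integrals
the [0, 1/16) slice contributes ∫ 2*t**(1/4)·t^(s-1) dt
piece [1/16, 1): integrate 1/2 against the kernel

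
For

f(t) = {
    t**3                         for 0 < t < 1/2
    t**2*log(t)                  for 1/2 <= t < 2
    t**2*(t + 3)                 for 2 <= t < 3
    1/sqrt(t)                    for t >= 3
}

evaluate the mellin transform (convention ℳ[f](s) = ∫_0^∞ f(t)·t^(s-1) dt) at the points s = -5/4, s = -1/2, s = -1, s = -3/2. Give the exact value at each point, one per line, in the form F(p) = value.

F(-5/4) = 2**(1/4)*(-436*sqrt(2) + 2*2**(3/4)*3**(1/4) + 65 + log(2**(42 + 84*sqrt(2))) + 180*6**(3/4))/63
F(-1/2) = sqrt(2)*(-1139 + 30*sqrt(2) + 270*log(2) + 864*sqrt(6))/180
F(-1) = 2*sqrt(3)/27 + 5*log(2)/2 + 33/8
F(-3/2) = sqrt(2)*(-330 + sqrt(2) + 108*log(2) + 144*sqrt(6))/36

undo the shared t-power: t on [0, 1/2); log(t) on [1/2, 2); t + 3 on [2, 3); …
linearity at 1/2, 2, 3 turns ℳ[f](s) into 4 summed integrals
[0, 1/2) adds the kernel integral of t**3
[1/2, 2) adds the kernel integral of t**2*log(t)
[2, 3) adds the kernel integral of t**2*(t + 3)
for t in [3, ∞): the term is ∫ 1/sqrt(t)·t^(s-1)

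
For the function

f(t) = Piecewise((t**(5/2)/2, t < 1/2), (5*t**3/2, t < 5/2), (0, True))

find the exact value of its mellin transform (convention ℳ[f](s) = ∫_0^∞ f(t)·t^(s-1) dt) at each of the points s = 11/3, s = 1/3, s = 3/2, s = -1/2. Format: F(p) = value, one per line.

F(11/3) = -3*2**(1/3)/1024 + 3*2**(5/6)/4736 + 46875*2**(1/3)*5**(2/3)/1024
F(1/3) = -3*2**(2/3)/64 + 3*2**(1/6)/136 + 375*2**(2/3)*5**(1/3)/64
F(3/2) = -5*sqrt(2)/288 + 1/128 + 3125*sqrt(10)/288
F(-1/2) = -sqrt(2)/8 + 1/16 + 25*sqrt(10)/8

treat the 2 regions marked off by 1/2 separately and sum
segment [0, 1/2) carries t**(5/2)/2; integrate it
on [1/2, 5/2) integrate f = 5*t**3/2 against the kernel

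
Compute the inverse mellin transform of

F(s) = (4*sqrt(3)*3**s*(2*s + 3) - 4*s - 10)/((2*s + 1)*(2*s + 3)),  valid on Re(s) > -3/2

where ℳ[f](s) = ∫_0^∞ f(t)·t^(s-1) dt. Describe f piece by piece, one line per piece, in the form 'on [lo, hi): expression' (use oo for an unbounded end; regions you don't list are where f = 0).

slice at 1, transform all 2 pieces, and sum them
on [0, 1) integrate f = t**(3/2) against the kernel
the [1, 3) slice contributes ∫ 2*sqrt(t)·t^(s-1) dt

on [0, 1): t**(3/2)
on [1, 3): 2*sqrt(t)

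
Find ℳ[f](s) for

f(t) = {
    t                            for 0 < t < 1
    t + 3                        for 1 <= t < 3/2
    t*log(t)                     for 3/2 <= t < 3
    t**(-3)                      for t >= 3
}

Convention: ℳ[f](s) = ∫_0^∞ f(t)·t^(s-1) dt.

(-162*2**s*s*(s - 3)*(s**2 + 2*s + 1) - 162*2**s*(s - 3)*(s**2 + 2*s + 1) - 81*3**s*s**2*(s - 3)*(s + 1)*log(3) + 81*3**s*s**2*(s - 3)*(s + 1)*log(2) - 81*3**s*s*(s - 3)*(s + 1)*log(3) + 81*3**s*s*(s - 3)*(s + 1)*log(2) + 81*3**s*s*(s - 3)*(s + 1) + 243*3**s*s*(s - 3)*(s**2 + 2*s + 1) + 162*3**s*(s - 3)*(s**2 + 2*s + 1) + 162*6**s*s**2*(s - 3)*(s + 1)*log(3) - 162*6**s*s*(s - 3)*(s + 1) + 162*6**s*s*(s - 3)*(s + 1)*log(3) - 2*6**s*s*(s + 1)*(s**2 + 2*s + 1))/(54*2**s*s*(s - 3)*(s + 1)*(s**2 + 2*s + 1))
  -1 < Re(s) < 3

split f at 1, 3/2, 3: ℳ[f](s) collects 4 kernel integrals
for t in [0, 1): the term is ∫ t·t^(s-1)
[1, 3/2) adds the kernel integral of (t + 3)
on [3/2, 3) integrate f = t*log(t) against the kernel
segment 3 to ∞ holds t**(-3); add its integral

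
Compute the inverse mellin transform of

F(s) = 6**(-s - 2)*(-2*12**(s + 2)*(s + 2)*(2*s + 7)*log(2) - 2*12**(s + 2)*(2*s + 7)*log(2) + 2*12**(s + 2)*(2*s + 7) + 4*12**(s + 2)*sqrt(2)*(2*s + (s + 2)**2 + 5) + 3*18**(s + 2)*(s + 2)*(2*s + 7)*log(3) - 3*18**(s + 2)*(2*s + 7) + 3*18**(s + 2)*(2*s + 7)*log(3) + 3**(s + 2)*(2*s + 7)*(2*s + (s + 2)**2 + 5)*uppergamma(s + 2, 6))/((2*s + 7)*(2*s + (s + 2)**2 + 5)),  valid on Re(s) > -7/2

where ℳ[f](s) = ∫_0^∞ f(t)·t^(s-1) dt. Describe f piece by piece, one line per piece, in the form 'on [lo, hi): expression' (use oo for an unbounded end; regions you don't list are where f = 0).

peel off the shared t-power: t**(3/2) on [0, 2); t*log(t) on [2, 3); exp(-2*t) on [3, ∞)
the 3 pieces separated at 2, 3 each add one integral
between 0 and 2 the integrand is t**(7/2)·t^(s-1)
segment 2 to 3 holds t**3*log(t); add its integral
segment [3, ∞) carries t**2*exp(-2*t); integrate it

on [0, 2): t**(7/2)
on [2, 3): t**3*log(t)
on [3, oo): t**2*exp(-2*t)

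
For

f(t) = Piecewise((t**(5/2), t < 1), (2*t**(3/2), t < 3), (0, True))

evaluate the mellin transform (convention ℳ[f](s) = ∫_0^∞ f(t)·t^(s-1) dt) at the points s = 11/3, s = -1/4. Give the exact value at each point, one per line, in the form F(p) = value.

F(11/3) = -258/1147 + 2916*3**(1/6)/31
F(-1/4) = -52/45 + 24*3**(1/4)/5

undo the shared t-power: t**(3/2) on [0, 1); 2*sqrt(t) on [1, 3)
integrate the 2 segments split at 1, then add the results
piece [0, 1): integrate t**(5/2) against the kernel
the [1, 3) slice contributes ∫ 2*t**(3/2)·t^(s-1) dt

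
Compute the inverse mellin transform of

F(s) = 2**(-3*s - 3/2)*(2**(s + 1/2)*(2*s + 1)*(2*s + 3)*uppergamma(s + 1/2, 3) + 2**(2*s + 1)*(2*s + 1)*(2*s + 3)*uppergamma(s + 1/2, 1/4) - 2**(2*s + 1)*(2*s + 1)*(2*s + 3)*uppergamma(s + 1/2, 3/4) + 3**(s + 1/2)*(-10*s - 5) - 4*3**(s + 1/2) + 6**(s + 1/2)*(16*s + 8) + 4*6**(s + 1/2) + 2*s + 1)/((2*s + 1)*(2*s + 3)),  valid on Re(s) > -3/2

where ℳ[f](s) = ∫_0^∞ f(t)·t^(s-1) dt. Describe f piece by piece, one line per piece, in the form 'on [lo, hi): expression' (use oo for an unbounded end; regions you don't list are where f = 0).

on [0, 1/8): 4*t**(3/2)
on [1/8, 3/8): sqrt(t)*exp(-2*t)
on [3/8, 3/4): sqrt(t)*(4*t + 1)
on [3/4, oo): sqrt(t)*exp(-4*t)

strip the shared t-power: 4*t on [0, 1/8); exp(-2*t) on [1/8, 3/8); 4*t + 1 on [3/8, 3/4); …
strip the common scale on t: 2*t on [0, 1/4); exp(-t) on [1/4, 3/4); 2*t + 1 on [3/4, 3/2); …
remove the common scale on t first: t on [0, 1/2); exp(-t/2) on [1/2, 3/2); t + 1 on [3/2, 3); …
split f at 1/8, 3/8, 3/4: ℳ[f](s) collects 4 kernel integrals
∫ over [0, 1/8) of 4*t**(3/2)·t^(s-1) joins the sum
on [1/8, 3/8): add ∫ sqrt(t)*exp(-2*t)·t^(s-1) dt
on [3/8, 3/4): add ∫ sqrt(t)*(4*t + 1)·t^(s-1) dt
segment 3/4 to ∞ holds sqrt(t)*exp(-4*t); add its integral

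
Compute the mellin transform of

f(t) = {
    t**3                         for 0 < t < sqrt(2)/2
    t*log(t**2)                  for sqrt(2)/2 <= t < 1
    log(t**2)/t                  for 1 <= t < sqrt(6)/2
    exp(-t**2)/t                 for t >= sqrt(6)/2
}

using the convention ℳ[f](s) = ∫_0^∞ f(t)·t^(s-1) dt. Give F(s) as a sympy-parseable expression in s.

2**(1/2 - s/2)*(3*2**(s/2 + 1/2)*(s - 1)**2*(s + 3)*(4*s + (s - 1)**2)*uppergamma(s/2 - 1/2, 3/2) - 12*2**(s/2 + 1/2)*(s - 1)**2*(s + 3) + 12*2**(s/2 + 1/2)*(s + 3)*(4*s + (s - 1)**2) + 3**(s/2 + 1/2)*(s - 1)*(s + 3)*(4*s + (s - 1)**2)*(-4*log(2) + 4*log(3)) - 8*3**(s/2 + 1/2)*(s + 3)*(4*s + (s - 1)**2) + 6*(s - 1)**3*(s + 3)*log(2) + 12*(s - 1)**2*(s + 3)*log(2) + 12*(s - 1)**2*(s + 3) + 3*(s - 1)**2*(4*s + (s - 1)**2))/(12*(s - 1)**2*(s + 3)*(4*s + (s - 1)**2))
  Re(s) > -3

remove the shared t-power first: t**4 on [0, sqrt(2)/2); t**2*log(t**2) on [sqrt(2)/2, 1); log(t**2) on [1, sqrt(6)/2); …
invert the power substitution to get t**2 on [0, 1/2); t*log(t) on [1/2, 1); log(t) on [1, 3/2); …
linearity at sqrt(2)/2, 1, sqrt(6)/2 turns ℳ[f](s) into 4 summed integrals
on [0, sqrt(2)/2): add ∫ t**3·t^(s-1) dt
∫ over [sqrt(2)/2, 1) of t*log(t**2)·t^(s-1) joins the sum
∫ over [1, sqrt(6)/2) of log(t**2)/t·t^(s-1) joins the sum
the [sqrt(6)/2, ∞) slice contributes ∫ exp(-t**2)/t·t^(s-1) dt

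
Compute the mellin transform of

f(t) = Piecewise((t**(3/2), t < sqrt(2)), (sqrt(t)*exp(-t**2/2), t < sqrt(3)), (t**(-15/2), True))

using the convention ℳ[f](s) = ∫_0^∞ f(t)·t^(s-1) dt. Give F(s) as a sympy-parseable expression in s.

(2**(s/2 + 1/4)*(2*s - 15)*(2*s + 3)*uppergamma(s/2 + 1/4, 1)/2 - 2**(s/2 + 1/4)*(2*s - 15)*(2*s + 3)*uppergamma(s/2 + 1/4, 3/2)/2 + 2**(s/2 + 11/4)*(162*s - 1215)/162 + 3**(s/2 + 1/4)*(-8*s - 12)/162)/((2*s - 15)*(2*s + 3))
  -3/2 < Re(s) < 15/2

undo the shared t-power: t on [0, sqrt(2)); exp(-t**2/2) on [sqrt(2), sqrt(3)); t**(-8) on [sqrt(3), ∞)
reversing the power substitution: sqrt(t) on [0, 2); exp(-t/2) on [2, 3); t**(-4) on [3, ∞)
treat the 3 regions marked off by sqrt(2), sqrt(3) separately and sum
between 0 and sqrt(2) the integrand is t**(3/2)·t^(s-1)
segment sqrt(2) to sqrt(3) holds sqrt(t)*exp(-t**2/2); add its integral
segment sqrt(3) to ∞ holds t**(-15/2); add its integral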